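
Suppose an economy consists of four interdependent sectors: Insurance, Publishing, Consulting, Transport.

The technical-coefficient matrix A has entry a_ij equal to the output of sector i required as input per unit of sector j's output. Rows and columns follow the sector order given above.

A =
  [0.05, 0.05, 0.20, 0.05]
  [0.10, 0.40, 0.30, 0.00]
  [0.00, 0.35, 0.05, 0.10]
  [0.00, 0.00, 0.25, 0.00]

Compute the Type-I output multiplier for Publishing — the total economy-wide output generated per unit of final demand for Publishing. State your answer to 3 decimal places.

I − A =
  [   0.95    -0.05    -0.20    -0.05]
  [  -0.10     0.60    -0.30     0.00]
  [   0.00    -0.35     0.95    -0.10]
  [   0.00     0.00    -0.25     1.00]
Compute the cofactors C_ij = (−1)^(i+j)·(3×3 minor ij) of I−A; the adjugate is their transpose:
adj(I−A) = Cᵀ =
  [ 0.450000   0.120625   0.142500   0.036750]
  [ 0.092500   0.878750   0.306250   0.035250]
  [ 0.035000   0.332500   0.565000   0.058250]
  [ 0.008750   0.083125   0.141250   0.430000]
det(I−A) = Σ_j (I−A)_1j·C_1j = (0.95)(0.450000) + (-0.05)(0.092500) + (-0.20)(0.035000) + (-0.05)(0.008750) = 0.4154375
(I − A)⁻¹ = adj(I−A) / det(I−A) ≈
  [   1.0832     0.2904     0.3430     0.0885]
  [   0.2227     2.1152     0.7372     0.0849]
  [   0.0842     0.8004     1.3600     0.1402]
  [   0.0211     0.2001     0.3400     1.0351]
The output multiplier for sector j is the column-j sum of the Leontief inverse (I − A)⁻¹ = adj(I−A) / det(I−A).
Column P of adj(I−A): (0.120625, 0.878750, 0.332500, 0.083125); det(I−A) = 0.4154375.
m_P = (0.120625 + 0.878750 + 0.332500 + 0.083125) / 0.4154375 = 1.415 / 0.4154375 ≈ 3.406.

m_P = 3.406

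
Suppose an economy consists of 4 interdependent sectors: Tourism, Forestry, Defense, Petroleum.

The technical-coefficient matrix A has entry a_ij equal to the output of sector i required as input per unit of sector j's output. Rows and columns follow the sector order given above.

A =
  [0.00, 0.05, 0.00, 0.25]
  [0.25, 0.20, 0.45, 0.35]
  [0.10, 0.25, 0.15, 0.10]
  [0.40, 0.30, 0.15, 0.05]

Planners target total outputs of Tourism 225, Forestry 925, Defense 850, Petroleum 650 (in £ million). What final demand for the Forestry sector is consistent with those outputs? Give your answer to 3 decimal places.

I − A =
  [   1.00    -0.05     0.00    -0.25]
  [  -0.25     0.80    -0.45    -0.35]
  [  -0.10    -0.25     0.85    -0.10]
  [  -0.40    -0.30    -0.15     0.95]
d = (I − A) x:
  d_T = (+1.00)·225 + (-0.05)·925 + (+0.00)·850 + (-0.25)·650 = 16.250
  d_F = (-0.25)·225 + (+0.80)·925 + (-0.45)·850 + (-0.35)·650 = 73.750
  d_D = (-0.10)·225 + (-0.25)·925 + (+0.85)·850 + (-0.10)·650 = 403.750
  d_P = (-0.40)·225 + (-0.30)·925 + (-0.15)·850 + (+0.95)·650 = 122.500

d_F = 73.750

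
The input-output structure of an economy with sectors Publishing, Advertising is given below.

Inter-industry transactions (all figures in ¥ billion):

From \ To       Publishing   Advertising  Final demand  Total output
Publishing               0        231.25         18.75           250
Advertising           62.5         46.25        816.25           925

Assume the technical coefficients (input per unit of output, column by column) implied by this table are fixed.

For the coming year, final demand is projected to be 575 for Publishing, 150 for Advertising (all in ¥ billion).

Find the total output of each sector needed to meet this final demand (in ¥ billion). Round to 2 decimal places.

Technical coefficients a_ij = z_ij / X_j:
  a_PP = 0/250 = 0.00, a_AP = 62.5/250 = 0.25
  a_PA = 231.25/925 = 0.25, a_AA = 46.25/925 = 0.05
I − A =
  [   1.00    -0.25]
  [  -0.25     0.95]
det(I−A) = (1.00)(0.95) − (-0.25)(-0.25) = 0.8875
adj(I−A) = [[0.95, 0.25], [0.25, 1.00]]
(I − A)⁻¹ = adj(I−A) / det(I−A) ≈
  [   1.0704     0.2817]
  [   0.2817     1.1268]
x = (I − A)⁻¹ d = adj(I−A)·d / det(I−A), with det(I−A) = 0.8875:
  x_P = (0.95·575 + 0.25·150) / 0.8875 = 583.75 / 0.8875 ≈ 657.75
  x_A = (0.25·575 + 1.00·150) / 0.8875 = 293.75 / 0.8875 ≈ 330.99

x_P = 657.75, x_A = 330.99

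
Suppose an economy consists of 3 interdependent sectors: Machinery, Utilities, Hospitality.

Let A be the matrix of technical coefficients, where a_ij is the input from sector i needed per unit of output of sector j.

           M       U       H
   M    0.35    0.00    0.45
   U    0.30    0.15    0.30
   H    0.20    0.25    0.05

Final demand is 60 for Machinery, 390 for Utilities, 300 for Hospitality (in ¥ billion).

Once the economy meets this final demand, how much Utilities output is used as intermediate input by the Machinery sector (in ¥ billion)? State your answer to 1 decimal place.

z_UM = 166.1

I − A =
  [   0.65     0.00    -0.45]
  [  -0.30     0.85    -0.30]
  [  -0.20    -0.25     0.95]
Cofactors of I−A, C_ij = (−1)^(i+j)·(minor ij) (rows/columns in the sector order above):
  C_11 = (0.85)(0.95) − (-0.30)(-0.25) = 0.7325
  C_12 = −[(-0.30)(0.95) − (-0.30)(-0.20)] = 0.3450
  C_13 = (-0.30)(-0.25) − (0.85)(-0.20) = 0.2450
  C_21 = −[(0.00)(0.95) − (-0.45)(-0.25)] = 0.1125
  C_22 = (0.65)(0.95) − (-0.45)(-0.20) = 0.5275
  C_23 = −[(0.65)(-0.25) − (0.00)(-0.20)] = 0.1625
  C_31 = (0.00)(-0.30) − (-0.45)(0.85) = 0.3825
  C_32 = −[(0.65)(-0.30) − (-0.45)(-0.30)] = 0.3300
  C_33 = (0.65)(0.85) − (0.00)(-0.30) = 0.5525
det(I−A) = Σ_j (I−A)_1j·C_1j = (0.65)(0.7325) + (0.00)(0.3450) + (-0.45)(0.2450) = 0.365875
adj(I−A) = Cᵀ =
  [ 0.7325   0.1125   0.3825]
  [ 0.3450   0.5275   0.3300]
  [ 0.2450   0.1625   0.5525]
(I − A)⁻¹ = adj(I−A) / det(I−A) ≈
  [   2.0020     0.3075     1.0454]
  [   0.9429     1.4417     0.9019]
  [   0.6696     0.4441     1.5101]
First solve x = (I − A)⁻¹ d = adj(I−A)·d / det(I−A); in particular x_M = (0.7325·60 + 0.1125·390 + 0.3825·300) / 0.365875 = 202.575 / 0.365875 ≈ 553.673.
Intermediate flow from U to M: z_UM = a_UM · x_M = 0.30 × 202.575 / 0.365875 = 60.7725 / 0.365875 ≈ 166.1.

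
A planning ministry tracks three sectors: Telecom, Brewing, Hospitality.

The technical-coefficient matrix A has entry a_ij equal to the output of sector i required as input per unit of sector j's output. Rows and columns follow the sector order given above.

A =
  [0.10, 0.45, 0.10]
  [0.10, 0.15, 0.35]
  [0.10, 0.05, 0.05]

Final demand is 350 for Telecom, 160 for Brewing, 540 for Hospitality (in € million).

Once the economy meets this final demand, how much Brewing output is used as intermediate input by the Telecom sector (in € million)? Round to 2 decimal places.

I − A =
  [   0.90    -0.45    -0.10]
  [  -0.10     0.85    -0.35]
  [  -0.10    -0.05     0.95]
Cofactors of I−A, C_ij = (−1)^(i+j)·(minor ij) (rows/columns in the sector order above):
  C_11 = (0.85)(0.95) − (-0.35)(-0.05) = 0.7900
  C_12 = −[(-0.10)(0.95) − (-0.35)(-0.10)] = 0.1300
  C_13 = (-0.10)(-0.05) − (0.85)(-0.10) = 0.0900
  C_21 = −[(-0.45)(0.95) − (-0.10)(-0.05)] = 0.4325
  C_22 = (0.90)(0.95) − (-0.10)(-0.10) = 0.8450
  C_23 = −[(0.90)(-0.05) − (-0.45)(-0.10)] = 0.0900
  C_31 = (-0.45)(-0.35) − (-0.10)(0.85) = 0.2425
  C_32 = −[(0.90)(-0.35) − (-0.10)(-0.10)] = 0.3250
  C_33 = (0.90)(0.85) − (-0.45)(-0.10) = 0.7200
det(I−A) = Σ_j (I−A)_1j·C_1j = (0.90)(0.7900) + (-0.45)(0.1300) + (-0.10)(0.0900) = 0.6435
adj(I−A) = Cᵀ =
  [ 0.7900   0.4325   0.2425]
  [ 0.1300   0.8450   0.3250]
  [ 0.0900   0.0900   0.7200]
(I − A)⁻¹ = adj(I−A) / det(I−A) ≈
  [   1.2277     0.6721     0.3768]
  [   0.2020     1.3131     0.5051]
  [   0.1399     0.1399     1.1189]
First solve x = (I − A)⁻¹ d = adj(I−A)·d / det(I−A); in particular x_1 = (0.7900·350 + 0.4325·160 + 0.2425·540) / 0.6435 = 476.65 / 0.6435 ≈ 740.7148.
Intermediate flow from 2 to 1: z_21 = a_21 · x_1 = 0.10 × 476.65 / 0.6435 = 47.665 / 0.6435 ≈ 74.07.

z_21 = 74.07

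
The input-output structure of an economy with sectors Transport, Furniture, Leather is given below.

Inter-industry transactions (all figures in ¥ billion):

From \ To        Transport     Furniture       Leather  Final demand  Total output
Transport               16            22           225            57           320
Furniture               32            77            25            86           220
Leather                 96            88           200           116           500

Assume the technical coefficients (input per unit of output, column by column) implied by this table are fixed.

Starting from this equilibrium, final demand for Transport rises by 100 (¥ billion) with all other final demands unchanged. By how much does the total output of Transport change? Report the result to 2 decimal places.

Technical coefficients a_ij = z_ij / X_j:
  a_TT = 16/320 = 0.05, a_FT = 32/320 = 0.10, a_LT = 96/320 = 0.30
  a_TF = 22/220 = 0.10, a_FF = 77/220 = 0.35, a_LF = 88/220 = 0.40
  a_TL = 225/500 = 0.45, a_FL = 25/500 = 0.05, a_LL = 200/500 = 0.40
I − A =
  [   0.95    -0.10    -0.45]
  [  -0.10     0.65    -0.05]
  [  -0.30    -0.40     0.60]
Cofactors of I−A, C_ij = (−1)^(i+j)·(minor ij) (rows/columns in the sector order above):
  C_11 = (0.65)(0.60) − (-0.05)(-0.40) = 0.3700
  C_12 = −[(-0.10)(0.60) − (-0.05)(-0.30)] = 0.0750
  C_13 = (-0.10)(-0.40) − (0.65)(-0.30) = 0.2350
  C_21 = −[(-0.10)(0.60) − (-0.45)(-0.40)] = 0.2400
  C_22 = (0.95)(0.60) − (-0.45)(-0.30) = 0.4350
  C_23 = −[(0.95)(-0.40) − (-0.10)(-0.30)] = 0.4100
  C_31 = (-0.10)(-0.05) − (-0.45)(0.65) = 0.2975
  C_32 = −[(0.95)(-0.05) − (-0.45)(-0.10)] = 0.0925
  C_33 = (0.95)(0.65) − (-0.10)(-0.10) = 0.6075
det(I−A) = Σ_j (I−A)_1j·C_1j = (0.95)(0.3700) + (-0.10)(0.0750) + (-0.45)(0.2350) = 0.23825
adj(I−A) = Cᵀ =
  [ 0.3700   0.2400   0.2975]
  [ 0.0750   0.4350   0.0925]
  [ 0.2350   0.4100   0.6075]
(I − A)⁻¹ = adj(I−A) / det(I−A) ≈
  [   1.5530     1.0073     1.2487]
  [   0.3148     1.8258     0.3882]
  [   0.9864     1.7209     2.5498]
Δx = (I − A)⁻¹ Δd with Δd having +100 in the Transport component and 0 elsewhere.
So Δx_T = L_TT · (+100), where L_TT = adj(I−A)_TT / det(I−A) = 0.3700 / 0.23825.
Δx_T = 0.3700 × (+100) / 0.23825 = 37.00 / 0.23825 ≈ 155.30.

Δx_T = 155.30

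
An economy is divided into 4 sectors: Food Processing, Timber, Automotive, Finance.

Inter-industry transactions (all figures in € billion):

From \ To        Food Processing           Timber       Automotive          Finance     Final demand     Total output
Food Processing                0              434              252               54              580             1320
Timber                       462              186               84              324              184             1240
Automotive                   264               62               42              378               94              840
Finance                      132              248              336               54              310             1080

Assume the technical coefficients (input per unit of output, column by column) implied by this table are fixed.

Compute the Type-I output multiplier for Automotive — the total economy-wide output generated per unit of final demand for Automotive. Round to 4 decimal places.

m_3 = 4.3143

Technical coefficients a_ij = z_ij / X_j:
  a_11 = 0/1320 = 0.00, a_21 = 462/1320 = 0.35, a_31 = 264/1320 = 0.20, a_41 = 132/1320 = 0.10
  a_12 = 434/1240 = 0.35, a_22 = 186/1240 = 0.15, a_32 = 62/1240 = 0.05, a_42 = 248/1240 = 0.20
  a_13 = 252/840 = 0.30, a_23 = 84/840 = 0.10, a_33 = 42/840 = 0.05, a_43 = 336/840 = 0.40
  a_14 = 54/1080 = 0.05, a_24 = 324/1080 = 0.30, a_34 = 378/1080 = 0.35, a_44 = 54/1080 = 0.05
I − A =
  [   1.00    -0.35    -0.30    -0.05]
  [  -0.35     0.85    -0.10    -0.30]
  [  -0.20    -0.05     0.95    -0.35]
  [  -0.10    -0.20    -0.40     0.95]
Compute the cofactors C_ij = (−1)^(i+j)·(3×3 minor ij) of I−A; the adjugate is their transpose:
adj(I−A) = Cᵀ =
  [ 0.573375   0.312625   0.317500   0.245875]
  [ 0.341875   0.686250   0.330250   0.356375]
  [ 0.221875   0.198000   0.612875   0.300000]
  [ 0.225750   0.260750   0.361000   0.622875]
det(I−A) = Σ_j (I−A)_1j·C_1j = (1.00)(0.573375) + (-0.35)(0.341875) + (-0.30)(0.221875) + (-0.05)(0.225750) = 0.37586875
(I − A)⁻¹ = adj(I−A) / det(I−A) ≈
  [   1.52547     0.83174     0.84471     0.65415]
  [   0.90956     1.82577     0.87863     0.94814]
  [   0.59030     0.52678     1.63056     0.79815]
  [   0.60061     0.69373     0.96044     1.65716]
The output multiplier for sector j is the column-j sum of the Leontief inverse (I − A)⁻¹ = adj(I−A) / det(I−A).
Column 3 of adj(I−A): (0.317500, 0.330250, 0.612875, 0.361000); det(I−A) = 0.37586875.
m_3 = (0.317500 + 0.330250 + 0.612875 + 0.361000) / 0.37586875 = 1.621625 / 0.37586875 ≈ 4.3143.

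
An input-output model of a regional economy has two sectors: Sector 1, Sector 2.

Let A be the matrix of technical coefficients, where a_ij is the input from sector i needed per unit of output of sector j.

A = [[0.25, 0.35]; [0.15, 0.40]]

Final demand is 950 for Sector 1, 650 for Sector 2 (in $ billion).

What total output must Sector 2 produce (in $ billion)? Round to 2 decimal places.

I − A =
  [   0.75    -0.35]
  [  -0.15     0.60]
det(I−A) = (0.75)(0.60) − (-0.35)(-0.15) = 0.3975
adj(I−A) = [[0.60, 0.35], [0.15, 0.75]]
(I − A)⁻¹ = adj(I−A) / det(I−A) ≈
  [   1.5094     0.8805]
  [   0.3774     1.8868]
x = (I − A)⁻¹ d = adj(I−A)·d / det(I−A), with det(I−A) = 0.3975:
  x_1 = (0.60·950 + 0.35·650) / 0.3975 = 797.50 / 0.3975 ≈ 2006.29
  x_2 = (0.15·950 + 0.75·650) / 0.3975 = 630.00 / 0.3975 ≈ 1584.91

x_2 = 1584.91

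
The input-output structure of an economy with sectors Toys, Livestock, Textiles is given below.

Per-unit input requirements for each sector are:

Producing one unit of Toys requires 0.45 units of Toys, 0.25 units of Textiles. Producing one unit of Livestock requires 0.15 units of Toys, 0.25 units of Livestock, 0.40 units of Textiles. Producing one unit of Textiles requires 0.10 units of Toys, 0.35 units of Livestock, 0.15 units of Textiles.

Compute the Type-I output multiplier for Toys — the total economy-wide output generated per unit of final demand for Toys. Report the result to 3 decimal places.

I − A =
  [   0.55    -0.15    -0.10]
  [   0.00     0.75    -0.35]
  [  -0.25    -0.40     0.85]
Cofactors of I−A, C_ij = (−1)^(i+j)·(minor ij) (rows/columns in the sector order above):
  C_11 = (0.75)(0.85) − (-0.35)(-0.40) = 0.4975
  C_12 = −[(0.00)(0.85) − (-0.35)(-0.25)] = 0.0875
  C_13 = (0.00)(-0.40) − (0.75)(-0.25) = 0.1875
  C_21 = −[(-0.15)(0.85) − (-0.10)(-0.40)] = 0.1675
  C_22 = (0.55)(0.85) − (-0.10)(-0.25) = 0.4425
  C_23 = −[(0.55)(-0.40) − (-0.15)(-0.25)] = 0.2575
  C_31 = (-0.15)(-0.35) − (-0.10)(0.75) = 0.1275
  C_32 = −[(0.55)(-0.35) − (-0.10)(0.00)] = 0.1925
  C_33 = (0.55)(0.75) − (-0.15)(0.00) = 0.4125
det(I−A) = Σ_j (I−A)_1j·C_1j = (0.55)(0.4975) + (-0.15)(0.0875) + (-0.10)(0.1875) = 0.24175
adj(I−A) = Cᵀ =
  [ 0.4975   0.1675   0.1275]
  [ 0.0875   0.4425   0.1925]
  [ 0.1875   0.2575   0.4125]
(I − A)⁻¹ = adj(I−A) / det(I−A) ≈
  [   2.0579     0.6929     0.5274]
  [   0.3619     1.8304     0.7963]
  [   0.7756     1.0651     1.7063]
The output multiplier for sector j is the column-j sum of the Leontief inverse (I − A)⁻¹ = adj(I−A) / det(I−A).
Column 1 of adj(I−A): (0.4975, 0.0875, 0.1875); det(I−A) = 0.24175.
m_1 = (0.4975 + 0.0875 + 0.1875) / 0.24175 = 0.7725 / 0.24175 ≈ 3.195.

m_1 = 3.195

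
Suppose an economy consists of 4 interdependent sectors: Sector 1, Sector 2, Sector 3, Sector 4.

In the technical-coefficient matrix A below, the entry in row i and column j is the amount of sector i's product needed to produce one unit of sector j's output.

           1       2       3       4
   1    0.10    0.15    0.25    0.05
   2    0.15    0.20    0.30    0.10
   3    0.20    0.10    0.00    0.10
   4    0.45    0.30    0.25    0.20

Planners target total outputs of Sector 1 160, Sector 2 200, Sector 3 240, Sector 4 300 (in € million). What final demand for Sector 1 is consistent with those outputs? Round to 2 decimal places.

d_1 = 39.00

I − A =
  [   0.90    -0.15    -0.25    -0.05]
  [  -0.15     0.80    -0.30    -0.10]
  [  -0.20    -0.10     1.00    -0.10]
  [  -0.45    -0.30    -0.25     0.80]
d = (I − A) x:
  d_1 = (+0.90)·160 + (-0.15)·200 + (-0.25)·240 + (-0.05)·300 = 39.00
  d_2 = (-0.15)·160 + (+0.80)·200 + (-0.30)·240 + (-0.10)·300 = 34.00
  d_3 = (-0.20)·160 + (-0.10)·200 + (+1.00)·240 + (-0.10)·300 = 158.00
  d_4 = (-0.45)·160 + (-0.30)·200 + (-0.25)·240 + (+0.80)·300 = 48.00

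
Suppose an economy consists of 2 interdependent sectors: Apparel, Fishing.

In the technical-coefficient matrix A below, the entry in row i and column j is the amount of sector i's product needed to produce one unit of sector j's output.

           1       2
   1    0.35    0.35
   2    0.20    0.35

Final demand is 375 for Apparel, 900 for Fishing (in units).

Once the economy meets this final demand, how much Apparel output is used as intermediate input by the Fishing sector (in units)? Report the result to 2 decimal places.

I − A =
  [   0.65    -0.35]
  [  -0.20     0.65]
det(I−A) = (0.65)(0.65) − (-0.35)(-0.20) = 0.3525
adj(I−A) = [[0.65, 0.35], [0.20, 0.65]]
(I − A)⁻¹ = adj(I−A) / det(I−A) ≈
  [   1.8440     0.9929]
  [   0.5674     1.8440]
First solve x = (I − A)⁻¹ d = adj(I−A)·d / det(I−A); in particular x_2 = (0.20·375 + 0.65·900) / 0.3525 = 660.00 / 0.3525 ≈ 1872.3404.
Intermediate flow from 1 to 2: z_12 = a_12 · x_2 = 0.35 × 660.00 / 0.3525 = 231.00 / 0.3525 ≈ 655.32.

z_12 = 655.32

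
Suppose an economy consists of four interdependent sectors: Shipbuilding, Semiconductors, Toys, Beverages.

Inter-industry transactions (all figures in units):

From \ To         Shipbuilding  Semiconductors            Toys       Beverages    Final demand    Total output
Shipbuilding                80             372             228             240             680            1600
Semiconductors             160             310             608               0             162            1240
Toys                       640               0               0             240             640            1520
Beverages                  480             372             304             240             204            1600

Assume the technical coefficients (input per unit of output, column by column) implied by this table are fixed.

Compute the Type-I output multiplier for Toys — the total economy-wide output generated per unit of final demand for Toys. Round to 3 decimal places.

m_3 = 3.582

Technical coefficients a_ij = z_ij / X_j:
  a_11 = 80/1600 = 0.05, a_21 = 160/1600 = 0.10, a_31 = 640/1600 = 0.40, a_41 = 480/1600 = 0.30
  a_12 = 372/1240 = 0.30, a_22 = 310/1240 = 0.25, a_32 = 0/1240 = 0.00, a_42 = 372/1240 = 0.30
  a_13 = 228/1520 = 0.15, a_23 = 608/1520 = 0.40, a_33 = 0/1520 = 0.00, a_43 = 304/1520 = 0.20
  a_14 = 240/1600 = 0.15, a_24 = 0/1600 = 0.00, a_34 = 240/1600 = 0.15, a_44 = 240/1600 = 0.15
I − A =
  [   0.95    -0.30    -0.15    -0.15]
  [  -0.10     0.75    -0.40     0.00]
  [  -0.40     0.00     1.00    -0.15]
  [  -0.30    -0.30    -0.20     0.85]
Compute the cofactors C_ij = (−1)^(i+j)·(3×3 minor ij) of I−A; the adjugate is their transpose:
adj(I−A) = Cᵀ =
  [ 0.597000   0.297750   0.238125   0.147375]
  [ 0.236000   0.664250   0.320750   0.098250]
  [ 0.293250   0.176250   0.541875   0.147375]
  [ 0.363000   0.381000   0.324750   0.589500]
det(I−A) = Σ_j (I−A)_1j·C_1j = (0.95)(0.597000) + (-0.30)(0.236000) + (-0.15)(0.293250) + (-0.15)(0.363000) = 0.3979125
(I − A)⁻¹ = adj(I−A) / det(I−A) ≈
  [   1.5003     0.7483     0.5984     0.3704]
  [   0.5931     1.6693     0.8061     0.2469]
  [   0.7370     0.4429     1.3618     0.3704]
  [   0.9123     0.9575     0.8161     1.4815]
The output multiplier for sector j is the column-j sum of the Leontief inverse (I − A)⁻¹ = adj(I−A) / det(I−A).
Column 3 of adj(I−A): (0.238125, 0.320750, 0.541875, 0.324750); det(I−A) = 0.3979125.
m_3 = (0.238125 + 0.320750 + 0.541875 + 0.324750) / 0.3979125 = 1.4255 / 0.3979125 ≈ 3.582.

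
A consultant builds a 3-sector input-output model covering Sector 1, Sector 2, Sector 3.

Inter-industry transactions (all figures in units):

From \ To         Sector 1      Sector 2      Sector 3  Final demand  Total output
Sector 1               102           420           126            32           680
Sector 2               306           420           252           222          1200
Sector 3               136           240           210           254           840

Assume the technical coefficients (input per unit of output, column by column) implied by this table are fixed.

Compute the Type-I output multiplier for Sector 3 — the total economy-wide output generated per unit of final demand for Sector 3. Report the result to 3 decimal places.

Technical coefficients a_ij = z_ij / X_j:
  a_11 = 102/680 = 0.15, a_21 = 306/680 = 0.45, a_31 = 136/680 = 0.20
  a_12 = 420/1200 = 0.35, a_22 = 420/1200 = 0.35, a_32 = 240/1200 = 0.20
  a_13 = 126/840 = 0.15, a_23 = 252/840 = 0.30, a_33 = 210/840 = 0.25
I − A =
  [   0.85    -0.35    -0.15]
  [  -0.45     0.65    -0.30]
  [  -0.20    -0.20     0.75]
Cofactors of I−A, C_ij = (−1)^(i+j)·(minor ij) (rows/columns in the sector order above):
  C_11 = (0.65)(0.75) − (-0.30)(-0.20) = 0.4275
  C_12 = −[(-0.45)(0.75) − (-0.30)(-0.20)] = 0.3975
  C_13 = (-0.45)(-0.20) − (0.65)(-0.20) = 0.2200
  C_21 = −[(-0.35)(0.75) − (-0.15)(-0.20)] = 0.2925
  C_22 = (0.85)(0.75) − (-0.15)(-0.20) = 0.6075
  C_23 = −[(0.85)(-0.20) − (-0.35)(-0.20)] = 0.2400
  C_31 = (-0.35)(-0.30) − (-0.15)(0.65) = 0.2025
  C_32 = −[(0.85)(-0.30) − (-0.15)(-0.45)] = 0.3225
  C_33 = (0.85)(0.65) − (-0.35)(-0.45) = 0.3950
det(I−A) = Σ_j (I−A)_1j·C_1j = (0.85)(0.4275) + (-0.35)(0.3975) + (-0.15)(0.2200) = 0.19125
adj(I−A) = Cᵀ =
  [ 0.4275   0.2925   0.2025]
  [ 0.3975   0.6075   0.3225]
  [ 0.2200   0.2400   0.3950]
(I − A)⁻¹ = adj(I−A) / det(I−A) ≈
  [   2.2353     1.5294     1.0588]
  [   2.0784     3.1765     1.6863]
  [   1.1503     1.2549     2.0654]
The output multiplier for sector j is the column-j sum of the Leontief inverse (I − A)⁻¹ = adj(I−A) / det(I−A).
Column 3 of adj(I−A): (0.2025, 0.3225, 0.3950); det(I−A) = 0.19125.
m_3 = (0.2025 + 0.3225 + 0.3950) / 0.19125 = 0.92 / 0.19125 ≈ 4.810.

m_3 = 4.810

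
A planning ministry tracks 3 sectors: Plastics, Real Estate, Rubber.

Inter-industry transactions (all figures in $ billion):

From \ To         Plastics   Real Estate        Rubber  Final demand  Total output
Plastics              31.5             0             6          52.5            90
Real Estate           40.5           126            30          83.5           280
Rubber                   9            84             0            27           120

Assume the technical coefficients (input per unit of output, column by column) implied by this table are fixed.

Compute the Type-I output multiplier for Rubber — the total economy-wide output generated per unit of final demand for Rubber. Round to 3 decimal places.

Technical coefficients a_ij = z_ij / X_j:
  a_11 = 31.5/90 = 0.35, a_21 = 40.5/90 = 0.45, a_31 = 9/90 = 0.10
  a_12 = 0/280 = 0.00, a_22 = 126/280 = 0.45, a_32 = 84/280 = 0.30
  a_13 = 6/120 = 0.05, a_23 = 30/120 = 0.25, a_33 = 0/120 = 0.00
I − A =
  [   0.65     0.00    -0.05]
  [  -0.45     0.55    -0.25]
  [  -0.10    -0.30     1.00]
Cofactors of I−A, C_ij = (−1)^(i+j)·(minor ij) (rows/columns in the sector order above):
  C_11 = (0.55)(1.00) − (-0.25)(-0.30) = 0.4750
  C_12 = −[(-0.45)(1.00) − (-0.25)(-0.10)] = 0.4750
  C_13 = (-0.45)(-0.30) − (0.55)(-0.10) = 0.1900
  C_21 = −[(0.00)(1.00) − (-0.05)(-0.30)] = 0.0150
  C_22 = (0.65)(1.00) − (-0.05)(-0.10) = 0.6450
  C_23 = −[(0.65)(-0.30) − (0.00)(-0.10)] = 0.1950
  C_31 = (0.00)(-0.25) − (-0.05)(0.55) = 0.0275
  C_32 = −[(0.65)(-0.25) − (-0.05)(-0.45)] = 0.1850
  C_33 = (0.65)(0.55) − (0.00)(-0.45) = 0.3575
det(I−A) = Σ_j (I−A)_1j·C_1j = (0.65)(0.4750) + (0.00)(0.4750) + (-0.05)(0.1900) = 0.29925
adj(I−A) = Cᵀ =
  [ 0.4750   0.0150   0.0275]
  [ 0.4750   0.6450   0.1850]
  [ 0.1900   0.1950   0.3575]
(I − A)⁻¹ = adj(I−A) / det(I−A) ≈
  [   1.5873     0.0501     0.0919]
  [   1.5873     2.1554     0.6182]
  [   0.6349     0.6516     1.1947]
The output multiplier for sector j is the column-j sum of the Leontief inverse (I − A)⁻¹ = adj(I−A) / det(I−A).
Column 3 of adj(I−A): (0.0275, 0.1850, 0.3575); det(I−A) = 0.29925.
m_3 = (0.0275 + 0.1850 + 0.3575) / 0.29925 = 0.57 / 0.29925 ≈ 1.905.

m_3 = 1.905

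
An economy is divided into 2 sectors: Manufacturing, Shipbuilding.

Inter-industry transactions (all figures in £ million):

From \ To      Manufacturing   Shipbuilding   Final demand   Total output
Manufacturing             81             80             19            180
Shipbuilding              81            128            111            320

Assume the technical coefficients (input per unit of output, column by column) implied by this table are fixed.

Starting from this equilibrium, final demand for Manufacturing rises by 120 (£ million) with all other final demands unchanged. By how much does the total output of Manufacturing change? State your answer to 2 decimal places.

Technical coefficients a_ij = z_ij / X_j:
  a_MM = 81/180 = 0.45, a_SM = 81/180 = 0.45
  a_MS = 80/320 = 0.25, a_SS = 128/320 = 0.40
I − A =
  [   0.55    -0.25]
  [  -0.45     0.60]
det(I−A) = (0.55)(0.60) − (-0.25)(-0.45) = 0.2175
adj(I−A) = [[0.60, 0.25], [0.45, 0.55]]
(I − A)⁻¹ = adj(I−A) / det(I−A) ≈
  [   2.7586     1.1494]
  [   2.0690     2.5287]
Δx = (I − A)⁻¹ Δd with Δd having +120 in the Manufacturing component and 0 elsewhere.
So Δx_M = L_MM · (+120), where L_MM = adj(I−A)_MM / det(I−A) = 0.60 / 0.2175.
Δx_M = 0.60 × (+120) / 0.2175 = 72.00 / 0.2175 ≈ 331.03.

Δx_M = 331.03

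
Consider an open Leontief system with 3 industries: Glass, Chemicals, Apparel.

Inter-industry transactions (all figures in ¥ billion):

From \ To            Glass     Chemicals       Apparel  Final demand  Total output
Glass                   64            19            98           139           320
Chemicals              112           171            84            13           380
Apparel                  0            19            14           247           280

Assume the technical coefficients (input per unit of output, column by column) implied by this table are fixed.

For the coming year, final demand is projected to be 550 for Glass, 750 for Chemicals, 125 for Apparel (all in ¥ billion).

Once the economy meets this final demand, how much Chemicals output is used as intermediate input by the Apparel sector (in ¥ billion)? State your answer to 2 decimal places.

z_23 = 72.36

Technical coefficients a_ij = z_ij / X_j:
  a_11 = 64/320 = 0.20, a_21 = 112/320 = 0.35, a_31 = 0/320 = 0.00
  a_12 = 19/380 = 0.05, a_22 = 171/380 = 0.45, a_32 = 19/380 = 0.05
  a_13 = 98/280 = 0.35, a_23 = 84/280 = 0.30, a_33 = 14/280 = 0.05
I − A =
  [   0.80    -0.05    -0.35]
  [  -0.35     0.55    -0.30]
  [   0.00    -0.05     0.95]
Cofactors of I−A, C_ij = (−1)^(i+j)·(minor ij) (rows/columns in the sector order above):
  C_11 = (0.55)(0.95) − (-0.30)(-0.05) = 0.5075
  C_12 = −[(-0.35)(0.95) − (-0.30)(0.00)] = 0.3325
  C_13 = (-0.35)(-0.05) − (0.55)(0.00) = 0.0175
  C_21 = −[(-0.05)(0.95) − (-0.35)(-0.05)] = 0.0650
  C_22 = (0.80)(0.95) − (-0.35)(0.00) = 0.7600
  C_23 = −[(0.80)(-0.05) − (-0.05)(0.00)] = 0.0400
  C_31 = (-0.05)(-0.30) − (-0.35)(0.55) = 0.2075
  C_32 = −[(0.80)(-0.30) − (-0.35)(-0.35)] = 0.3625
  C_33 = (0.80)(0.55) − (-0.05)(-0.35) = 0.4225
det(I−A) = Σ_j (I−A)_1j·C_1j = (0.80)(0.5075) + (-0.05)(0.3325) + (-0.35)(0.0175) = 0.38325
adj(I−A) = Cᵀ =
  [ 0.5075   0.0650   0.2075]
  [ 0.3325   0.7600   0.3625]
  [ 0.0175   0.0400   0.4225]
(I − A)⁻¹ = adj(I−A) / det(I−A) ≈
  [   1.3242     0.1696     0.5414]
  [   0.8676     1.9830     0.9459]
  [   0.0457     0.1044     1.1024]
First solve x = (I − A)⁻¹ d = adj(I−A)·d / det(I−A); in particular x_3 = (0.0175·550 + 0.0400·750 + 0.4225·125) / 0.38325 = 92.4375 / 0.38325 ≈ 241.1937.
Intermediate flow from 2 to 3: z_23 = a_23 · x_3 = 0.30 × 92.4375 / 0.38325 = 27.73125 / 0.38325 ≈ 72.36.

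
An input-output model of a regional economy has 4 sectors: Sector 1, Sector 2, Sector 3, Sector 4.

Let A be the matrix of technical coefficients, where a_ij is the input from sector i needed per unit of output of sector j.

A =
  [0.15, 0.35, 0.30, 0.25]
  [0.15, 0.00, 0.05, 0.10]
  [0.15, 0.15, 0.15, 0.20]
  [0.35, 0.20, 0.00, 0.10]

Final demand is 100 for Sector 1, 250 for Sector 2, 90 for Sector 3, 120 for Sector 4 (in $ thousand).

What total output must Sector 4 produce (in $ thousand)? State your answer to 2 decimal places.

I − A =
  [   0.85    -0.35    -0.30    -0.25]
  [  -0.15     1.00    -0.05    -0.10]
  [  -0.15    -0.15     0.85    -0.20]
  [  -0.35    -0.20     0.00     0.90]
Compute the cofactors C_ij = (−1)^(i+j)·(3×3 minor ij) of I−A; the adjugate is their transpose:
adj(I−A) = Cᵀ =
  [ 0.739250   0.362750   0.282250   0.308375]
  [ 0.154750   0.514375   0.084875   0.119000]
  [ 0.233500   0.214875   0.593500   0.220625]
  [ 0.321875   0.255375   0.128625   0.617125]
det(I−A) = Σ_j (I−A)_1j·C_1j = (0.85)(0.739250) + (-0.35)(0.154750) + (-0.30)(0.233500) + (-0.25)(0.321875) = 0.42368125
(I − A)⁻¹ = adj(I−A) / det(I−A) ≈
  [   1.7448     0.8562     0.6662     0.7278]
  [   0.3653     1.2141     0.2003     0.2809]
  [   0.5511     0.5072     1.4008     0.5207]
  [   0.7597     0.6028     0.3036     1.4566]
x = (I − A)⁻¹ d = adj(I−A)·d / det(I−A), with det(I−A) = 0.42368125:
  x_1 = (0.739250·100 + 0.362750·250 + 0.282250·90 + 0.308375·120) / 0.42368125 = 227.02 / 0.42368125 ≈ 535.83
  x_2 = (0.154750·100 + 0.514375·250 + 0.084875·90 + 0.119000·120) / 0.42368125 = 165.9875 / 0.42368125 ≈ 391.77
  x_3 = (0.233500·100 + 0.214875·250 + 0.593500·90 + 0.220625·120) / 0.42368125 = 156.95875 / 0.42368125 ≈ 370.46
  x_4 = (0.321875·100 + 0.255375·250 + 0.128625·90 + 0.617125·120) / 0.42368125 = 181.6625 / 0.42368125 ≈ 428.77

x_4 = 428.77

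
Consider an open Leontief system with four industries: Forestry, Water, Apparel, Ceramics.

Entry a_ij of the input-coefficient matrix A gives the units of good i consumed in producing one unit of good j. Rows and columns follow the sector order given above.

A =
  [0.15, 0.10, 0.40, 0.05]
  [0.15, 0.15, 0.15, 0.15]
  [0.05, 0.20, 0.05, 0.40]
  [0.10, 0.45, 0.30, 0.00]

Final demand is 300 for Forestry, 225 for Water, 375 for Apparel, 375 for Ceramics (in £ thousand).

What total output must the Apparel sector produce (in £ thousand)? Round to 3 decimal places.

x_A = 1146.474

I − A =
  [   0.85    -0.10    -0.40    -0.05]
  [  -0.15     0.85    -0.15    -0.15]
  [  -0.05    -0.20     0.95    -0.40]
  [  -0.10    -0.45    -0.30     1.00]
Compute the cofactors C_ij = (−1)^(i+j)·(3×3 minor ij) of I−A; the adjugate is their transpose:
adj(I−A) = Cᵀ =
  [ 0.575375   0.259375   0.348625   0.207125]
  [ 0.154500   0.664000   0.233250   0.200625]
  [ 0.133125   0.332125   0.641000   0.312875]
  [ 0.167000   0.424375   0.332125   0.616875]
det(I−A) = Σ_j (I−A)_1j·C_1j = (0.85)(0.575375) + (-0.10)(0.154500) + (-0.40)(0.133125) + (-0.05)(0.167000) = 0.41201875
(I − A)⁻¹ = adj(I−A) / det(I−A) ≈
  [   1.3965     0.6295     0.8461     0.5027]
  [   0.3750     1.6116     0.5661     0.4869]
  [   0.3231     0.8061     1.5558     0.7594]
  [   0.4053     1.0300     0.8061     1.4972]
x = (I − A)⁻¹ d = adj(I−A)·d / det(I−A), with det(I−A) = 0.41201875:
  x_F = (0.575375·300 + 0.259375·225 + 0.348625·375 + 0.207125·375) / 0.41201875 = 439.378125 / 0.41201875 ≈ 1066.403
  x_W = (0.154500·300 + 0.664000·225 + 0.233250·375 + 0.200625·375) / 0.41201875 = 358.453125 / 0.41201875 ≈ 869.992
  x_A = (0.133125·300 + 0.332125·225 + 0.641000·375 + 0.312875·375) / 0.41201875 = 472.36875 / 0.41201875 ≈ 1146.474
  x_C = (0.167000·300 + 0.424375·225 + 0.332125·375 + 0.616875·375) / 0.41201875 = 501.459375 / 0.41201875 ≈ 1217.079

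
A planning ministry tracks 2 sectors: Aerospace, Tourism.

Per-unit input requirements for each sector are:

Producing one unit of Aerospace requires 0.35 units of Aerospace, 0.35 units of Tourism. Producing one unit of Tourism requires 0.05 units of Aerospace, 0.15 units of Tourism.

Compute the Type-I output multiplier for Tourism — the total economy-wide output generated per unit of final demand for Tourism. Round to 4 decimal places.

m_T = 1.3084

I − A =
  [   0.65    -0.05]
  [  -0.35     0.85]
det(I−A) = (0.65)(0.85) − (-0.05)(-0.35) = 0.5350
adj(I−A) = [[0.85, 0.05], [0.35, 0.65]]
(I − A)⁻¹ = adj(I−A) / det(I−A) ≈
  [   1.58879     0.09346]
  [   0.65421     1.21495]
The output multiplier for sector j is the column-j sum of the Leontief inverse (I − A)⁻¹ = adj(I−A) / det(I−A).
Column T of adj(I−A): (0.05, 0.65); det(I−A) = 0.5350.
m_T = (0.05 + 0.65) / 0.5350 = 0.70 / 0.5350 ≈ 1.3084.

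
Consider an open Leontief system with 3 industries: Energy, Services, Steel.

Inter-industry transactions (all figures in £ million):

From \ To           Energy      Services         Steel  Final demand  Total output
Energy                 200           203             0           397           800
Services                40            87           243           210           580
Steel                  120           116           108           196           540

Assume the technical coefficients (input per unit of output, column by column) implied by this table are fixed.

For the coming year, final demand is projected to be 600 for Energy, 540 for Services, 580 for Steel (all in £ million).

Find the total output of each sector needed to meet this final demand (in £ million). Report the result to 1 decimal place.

x_1 = 1473.4, x_2 = 1443.0, x_3 = 1362.0

Technical coefficients a_ij = z_ij / X_j:
  a_11 = 200/800 = 0.25, a_21 = 40/800 = 0.05, a_31 = 120/800 = 0.15
  a_12 = 203/580 = 0.35, a_22 = 87/580 = 0.15, a_32 = 116/580 = 0.20
  a_13 = 0/540 = 0.00, a_23 = 243/540 = 0.45, a_33 = 108/540 = 0.20
I − A =
  [   0.75    -0.35     0.00]
  [  -0.05     0.85    -0.45]
  [  -0.15    -0.20     0.80]
Cofactors of I−A, C_ij = (−1)^(i+j)·(minor ij) (rows/columns in the sector order above):
  C_11 = (0.85)(0.80) − (-0.45)(-0.20) = 0.5900
  C_12 = −[(-0.05)(0.80) − (-0.45)(-0.15)] = 0.1075
  C_13 = (-0.05)(-0.20) − (0.85)(-0.15) = 0.1375
  C_21 = −[(-0.35)(0.80) − (0.00)(-0.20)] = 0.2800
  C_22 = (0.75)(0.80) − (0.00)(-0.15) = 0.6000
  C_23 = −[(0.75)(-0.20) − (-0.35)(-0.15)] = 0.2025
  C_31 = (-0.35)(-0.45) − (0.00)(0.85) = 0.1575
  C_32 = −[(0.75)(-0.45) − (0.00)(-0.05)] = 0.3375
  C_33 = (0.75)(0.85) − (-0.35)(-0.05) = 0.6200
det(I−A) = Σ_j (I−A)_1j·C_1j = (0.75)(0.5900) + (-0.35)(0.1075) + (0.00)(0.1375) = 0.404875
adj(I−A) = Cᵀ =
  [ 0.5900   0.2800   0.1575]
  [ 0.1075   0.6000   0.3375]
  [ 0.1375   0.2025   0.6200]
(I − A)⁻¹ = adj(I−A) / det(I−A) ≈
  [   1.4572     0.6916     0.3890]
  [   0.2655     1.4819     0.8336]
  [   0.3396     0.5002     1.5313]
x = (I − A)⁻¹ d = adj(I−A)·d / det(I−A), with det(I−A) = 0.404875:
  x_1 = (0.5900·600 + 0.2800·540 + 0.1575·580) / 0.404875 = 596.55 / 0.404875 ≈ 1473.4
  x_2 = (0.1075·600 + 0.6000·540 + 0.3375·580) / 0.404875 = 584.25 / 0.404875 ≈ 1443.0
  x_3 = (0.1375·600 + 0.2025·540 + 0.6200·580) / 0.404875 = 551.45 / 0.404875 ≈ 1362.0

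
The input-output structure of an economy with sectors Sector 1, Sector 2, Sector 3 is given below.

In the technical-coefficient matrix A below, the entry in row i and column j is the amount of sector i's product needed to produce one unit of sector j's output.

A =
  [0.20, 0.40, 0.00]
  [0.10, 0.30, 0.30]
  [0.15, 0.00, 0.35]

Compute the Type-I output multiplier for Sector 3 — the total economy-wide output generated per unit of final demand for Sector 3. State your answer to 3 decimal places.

I − A =
  [   0.80    -0.40     0.00]
  [  -0.10     0.70    -0.30]
  [  -0.15     0.00     0.65]
Cofactors of I−A, C_ij = (−1)^(i+j)·(minor ij) (rows/columns in the sector order above):
  C_11 = (0.70)(0.65) − (-0.30)(0.00) = 0.4550
  C_12 = −[(-0.10)(0.65) − (-0.30)(-0.15)] = 0.1100
  C_13 = (-0.10)(0.00) − (0.70)(-0.15) = 0.1050
  C_21 = −[(-0.40)(0.65) − (0.00)(0.00)] = 0.2600
  C_22 = (0.80)(0.65) − (0.00)(-0.15) = 0.5200
  C_23 = −[(0.80)(0.00) − (-0.40)(-0.15)] = 0.0600
  C_31 = (-0.40)(-0.30) − (0.00)(0.70) = 0.1200
  C_32 = −[(0.80)(-0.30) − (0.00)(-0.10)] = 0.2400
  C_33 = (0.80)(0.70) − (-0.40)(-0.10) = 0.5200
det(I−A) = Σ_j (I−A)_1j·C_1j = (0.80)(0.4550) + (-0.40)(0.1100) + (0.00)(0.1050) = 0.3200
adj(I−A) = Cᵀ =
  [ 0.4550   0.2600   0.1200]
  [ 0.1100   0.5200   0.2400]
  [ 0.1050   0.0600   0.5200]
(I − A)⁻¹ = adj(I−A) / det(I−A) ≈
  [   1.4219     0.8125     0.3750]
  [   0.3438     1.6250     0.7500]
  [   0.3281     0.1875     1.6250]
The output multiplier for sector j is the column-j sum of the Leontief inverse (I − A)⁻¹ = adj(I−A) / det(I−A).
Column 3 of adj(I−A): (0.1200, 0.2400, 0.5200); det(I−A) = 0.3200.
m_3 = (0.1200 + 0.2400 + 0.5200) / 0.3200 = 0.88 / 0.3200 = 2.750.

m_3 = 2.750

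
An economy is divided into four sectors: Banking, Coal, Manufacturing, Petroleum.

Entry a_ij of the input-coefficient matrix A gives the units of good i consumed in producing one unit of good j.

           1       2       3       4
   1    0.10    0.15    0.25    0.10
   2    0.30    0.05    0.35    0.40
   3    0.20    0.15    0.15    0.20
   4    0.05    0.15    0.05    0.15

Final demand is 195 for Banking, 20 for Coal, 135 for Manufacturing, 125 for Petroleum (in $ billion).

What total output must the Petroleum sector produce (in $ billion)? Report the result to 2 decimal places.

I − A =
  [   0.90    -0.15    -0.25    -0.10]
  [  -0.30     0.95    -0.35    -0.40]
  [  -0.20    -0.15     0.85    -0.20]
  [  -0.05    -0.15    -0.05     0.85]
Compute the cofactors C_ij = (−1)^(i+j)·(3×3 minor ij) of I−A; the adjugate is their transpose:
adj(I−A) = Cᵀ =
  [ 0.56775   0.15975   0.24450   0.19950]
  [ 0.29775   0.59100   0.35425   0.39650]
  [ 0.20925   0.17100   0.62225   0.25150]
  [ 0.09825   0.12375   0.11350   0.57200]
det(I−A) = Σ_j (I−A)_1j·C_1j = (0.90)(0.56775) + (-0.15)(0.29775) + (-0.25)(0.20925) + (-0.10)(0.09825) = 0.404175
(I − A)⁻¹ = adj(I−A) / det(I−A) ≈
  [   1.4047     0.3952     0.6049     0.4936]
  [   0.7367     1.4622     0.8765     0.9810]
  [   0.5177     0.4231     1.5396     0.6223]
  [   0.2431     0.3062     0.2808     1.4152]
x = (I − A)⁻¹ d = adj(I−A)·d / det(I−A), with det(I−A) = 0.404175:
  x_1 = (0.56775·195 + 0.15975·20 + 0.24450·135 + 0.19950·125) / 0.404175 = 171.85125 / 0.404175 ≈ 425.19
  x_2 = (0.29775·195 + 0.59100·20 + 0.35425·135 + 0.39650·125) / 0.404175 = 167.2675 / 0.404175 ≈ 413.85
  x_3 = (0.20925·195 + 0.17100·20 + 0.62225·135 + 0.25150·125) / 0.404175 = 159.665 / 0.404175 ≈ 395.04
  x_4 = (0.09825·195 + 0.12375·20 + 0.11350·135 + 0.57200·125) / 0.404175 = 108.45625 / 0.404175 ≈ 268.34

x_4 = 268.34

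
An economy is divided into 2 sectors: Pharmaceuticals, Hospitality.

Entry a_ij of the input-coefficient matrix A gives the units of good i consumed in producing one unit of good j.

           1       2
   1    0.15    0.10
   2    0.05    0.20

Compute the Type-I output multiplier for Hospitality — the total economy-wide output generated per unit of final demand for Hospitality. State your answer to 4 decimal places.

I − A =
  [   0.85    -0.10]
  [  -0.05     0.80]
det(I−A) = (0.85)(0.80) − (-0.10)(-0.05) = 0.6750
adj(I−A) = [[0.80, 0.10], [0.05, 0.85]]
(I − A)⁻¹ = adj(I−A) / det(I−A) ≈
  [   1.18519     0.14815]
  [   0.07407     1.25926]
The output multiplier for sector j is the column-j sum of the Leontief inverse (I − A)⁻¹ = adj(I−A) / det(I−A).
Column 2 of adj(I−A): (0.10, 0.85); det(I−A) = 0.6750.
m_2 = (0.10 + 0.85) / 0.6750 = 0.95 / 0.6750 ≈ 1.4074.

m_2 = 1.4074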